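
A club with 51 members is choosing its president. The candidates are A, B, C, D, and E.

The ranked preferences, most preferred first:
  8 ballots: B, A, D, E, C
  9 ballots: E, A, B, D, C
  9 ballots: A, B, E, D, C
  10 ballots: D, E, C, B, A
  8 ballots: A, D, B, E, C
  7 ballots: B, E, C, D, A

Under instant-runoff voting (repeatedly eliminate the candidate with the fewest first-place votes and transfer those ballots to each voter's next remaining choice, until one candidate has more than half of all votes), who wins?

Round 1: A 17, B 15, C 0, D 10, E 9. C eliminated.
Round 2: A 17, B 15, D 10, E 9. E eliminated.
Round 3: A 26, B 15, D 10. A has a majority (≥26).

A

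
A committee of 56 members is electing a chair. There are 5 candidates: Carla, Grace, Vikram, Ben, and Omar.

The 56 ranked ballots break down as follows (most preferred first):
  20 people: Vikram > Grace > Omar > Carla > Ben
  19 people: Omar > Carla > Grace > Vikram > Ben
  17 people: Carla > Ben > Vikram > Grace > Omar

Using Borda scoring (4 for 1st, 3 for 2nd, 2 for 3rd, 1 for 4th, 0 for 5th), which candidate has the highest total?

Carla

Carla: 20×1 + 19×3 + 17×4 = 145
Grace: 20×3 + 19×2 + 17×1 = 115
Vikram: 20×4 + 19×1 + 17×2 = 133
Ben: 20×0 + 19×0 + 17×3 = 51
Omar: 20×2 + 19×4 + 17×0 = 116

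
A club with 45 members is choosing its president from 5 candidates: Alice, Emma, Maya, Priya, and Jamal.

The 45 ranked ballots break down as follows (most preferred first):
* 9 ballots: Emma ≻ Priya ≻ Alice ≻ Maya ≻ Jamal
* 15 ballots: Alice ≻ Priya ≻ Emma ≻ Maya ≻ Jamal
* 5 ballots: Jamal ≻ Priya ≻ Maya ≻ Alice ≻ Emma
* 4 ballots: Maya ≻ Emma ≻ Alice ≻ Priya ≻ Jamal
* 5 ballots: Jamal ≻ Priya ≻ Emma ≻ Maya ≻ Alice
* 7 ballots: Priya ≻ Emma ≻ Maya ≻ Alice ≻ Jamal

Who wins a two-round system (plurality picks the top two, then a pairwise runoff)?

Alice

Round 1 first-place votes: Alice 15, Emma 9, Maya 4, Priya 7, Jamal 10. Alice and Jamal advance.
Runoff: Alice is ranked above Jamal on 35 ballots, Jamal above Alice on 10.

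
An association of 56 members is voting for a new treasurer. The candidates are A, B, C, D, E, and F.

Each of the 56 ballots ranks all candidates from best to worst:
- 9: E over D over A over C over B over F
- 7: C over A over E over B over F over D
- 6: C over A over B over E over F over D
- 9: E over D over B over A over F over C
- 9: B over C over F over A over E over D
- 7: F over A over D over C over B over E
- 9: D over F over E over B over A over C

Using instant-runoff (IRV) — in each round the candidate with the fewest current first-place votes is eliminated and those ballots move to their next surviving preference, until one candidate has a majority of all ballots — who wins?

C

Round 1: A 0, B 9, C 13, D 9, E 18, F 7. A eliminated.
Round 2: B 9, C 13, D 9, E 18, F 7. F eliminated.
Round 3: B 9, C 13, D 16, E 18. B eliminated.
Round 4: C 22, D 16, E 18. D eliminated.
Round 5: C 29, E 27. C has a majority (≥29).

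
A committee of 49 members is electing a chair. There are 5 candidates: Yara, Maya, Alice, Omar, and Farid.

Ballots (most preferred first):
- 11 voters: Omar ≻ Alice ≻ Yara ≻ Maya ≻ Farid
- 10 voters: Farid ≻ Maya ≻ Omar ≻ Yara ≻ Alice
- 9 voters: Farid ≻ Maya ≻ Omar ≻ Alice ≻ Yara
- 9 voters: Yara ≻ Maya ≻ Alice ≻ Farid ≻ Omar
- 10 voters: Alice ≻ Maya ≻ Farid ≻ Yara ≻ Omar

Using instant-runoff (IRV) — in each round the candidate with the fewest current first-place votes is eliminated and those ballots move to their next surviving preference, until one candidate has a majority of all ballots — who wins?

Round 1: Yara 9, Maya 0, Alice 10, Omar 11, Farid 19. Maya eliminated.
Round 2: Yara 9, Alice 10, Omar 11, Farid 19. Yara eliminated.
Round 3: Alice 19, Omar 11, Farid 19. Omar eliminated.
Round 4: Alice 30, Farid 19. Alice has a majority (≥25).

Alice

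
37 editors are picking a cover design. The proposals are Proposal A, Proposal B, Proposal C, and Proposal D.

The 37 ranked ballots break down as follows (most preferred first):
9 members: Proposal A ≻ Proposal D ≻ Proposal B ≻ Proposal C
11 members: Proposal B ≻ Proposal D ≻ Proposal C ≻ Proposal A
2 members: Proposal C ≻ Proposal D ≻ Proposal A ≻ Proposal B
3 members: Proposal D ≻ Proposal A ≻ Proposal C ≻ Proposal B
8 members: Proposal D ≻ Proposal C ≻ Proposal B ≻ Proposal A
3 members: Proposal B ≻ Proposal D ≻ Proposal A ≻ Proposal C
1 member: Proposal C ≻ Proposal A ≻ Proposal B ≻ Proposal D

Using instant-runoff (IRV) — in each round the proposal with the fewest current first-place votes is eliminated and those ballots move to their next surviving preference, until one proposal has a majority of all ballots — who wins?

Round 1: Proposal A 9, Proposal B 14, Proposal C 3, Proposal D 11. Proposal C eliminated.
Round 2: Proposal A 10, Proposal B 14, Proposal D 13. Proposal A eliminated.
Round 3: Proposal B 15, Proposal D 22. Proposal D has a majority (≥19).

Proposal D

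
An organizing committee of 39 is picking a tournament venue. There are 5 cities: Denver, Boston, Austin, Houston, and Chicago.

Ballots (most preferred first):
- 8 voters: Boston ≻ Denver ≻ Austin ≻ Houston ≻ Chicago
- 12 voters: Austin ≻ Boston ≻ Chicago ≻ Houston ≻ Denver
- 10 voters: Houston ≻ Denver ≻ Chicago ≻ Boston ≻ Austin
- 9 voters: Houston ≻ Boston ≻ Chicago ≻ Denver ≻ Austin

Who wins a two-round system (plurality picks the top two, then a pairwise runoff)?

Round 1 first-place votes: Denver 0, Boston 8, Austin 12, Houston 19, Chicago 0. Houston and Austin advance.
Runoff: Houston is ranked above Austin on 19 ballots, Austin above Houston on 20.

Austin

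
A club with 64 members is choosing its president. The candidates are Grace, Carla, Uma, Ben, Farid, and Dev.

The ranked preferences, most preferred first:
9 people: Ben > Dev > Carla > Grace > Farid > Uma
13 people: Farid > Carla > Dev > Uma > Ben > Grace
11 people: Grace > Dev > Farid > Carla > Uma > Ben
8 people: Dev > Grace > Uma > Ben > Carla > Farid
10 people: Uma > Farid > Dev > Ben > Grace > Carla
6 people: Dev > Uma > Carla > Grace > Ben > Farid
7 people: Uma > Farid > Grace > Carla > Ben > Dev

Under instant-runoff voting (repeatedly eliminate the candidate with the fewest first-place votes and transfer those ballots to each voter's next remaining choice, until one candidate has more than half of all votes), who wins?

Round 1: Grace 11, Carla 0, Uma 17, Ben 9, Farid 13, Dev 14. Carla eliminated.
Round 2: Grace 11, Uma 17, Ben 9, Farid 13, Dev 14. Ben eliminated.
Round 3: Grace 11, Uma 17, Farid 13, Dev 23. Grace eliminated.
Round 4: Uma 17, Farid 13, Dev 34. Dev has a majority (≥33).

Dev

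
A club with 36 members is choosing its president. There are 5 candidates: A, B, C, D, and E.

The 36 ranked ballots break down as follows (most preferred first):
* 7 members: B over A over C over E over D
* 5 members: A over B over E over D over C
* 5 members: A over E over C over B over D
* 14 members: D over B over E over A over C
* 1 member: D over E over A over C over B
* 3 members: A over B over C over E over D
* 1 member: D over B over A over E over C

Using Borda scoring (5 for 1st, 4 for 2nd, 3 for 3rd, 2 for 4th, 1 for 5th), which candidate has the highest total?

B

A: 7×4 + 5×5 + 5×5 + 14×2 + 1×3 + 3×5 + 1×3 = 127
B: 7×5 + 5×4 + 5×2 + 14×4 + 1×1 + 3×4 + 1×4 = 138
C: 7×3 + 5×1 + 5×3 + 14×1 + 1×2 + 3×3 + 1×1 = 67
D: 7×1 + 5×2 + 5×1 + 14×5 + 1×5 + 3×1 + 1×5 = 105
E: 7×2 + 5×3 + 5×4 + 14×3 + 1×4 + 3×2 + 1×2 = 103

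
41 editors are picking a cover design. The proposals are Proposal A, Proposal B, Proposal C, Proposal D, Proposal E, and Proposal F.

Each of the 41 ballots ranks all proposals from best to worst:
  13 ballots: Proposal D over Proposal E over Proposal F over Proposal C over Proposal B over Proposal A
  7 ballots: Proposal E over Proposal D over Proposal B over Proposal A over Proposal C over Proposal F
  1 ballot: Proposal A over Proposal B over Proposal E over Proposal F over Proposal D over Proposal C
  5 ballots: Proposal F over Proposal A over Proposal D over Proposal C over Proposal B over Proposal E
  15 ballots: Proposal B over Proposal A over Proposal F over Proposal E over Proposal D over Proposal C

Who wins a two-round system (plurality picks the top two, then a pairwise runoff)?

Proposal D

Round 1 first-place votes: Proposal A 1, Proposal B 15, Proposal C 0, Proposal D 13, Proposal E 7, Proposal F 5. Proposal B and Proposal D advance.
Runoff: Proposal B is ranked above Proposal D on 16 ballots, Proposal D above Proposal B on 25.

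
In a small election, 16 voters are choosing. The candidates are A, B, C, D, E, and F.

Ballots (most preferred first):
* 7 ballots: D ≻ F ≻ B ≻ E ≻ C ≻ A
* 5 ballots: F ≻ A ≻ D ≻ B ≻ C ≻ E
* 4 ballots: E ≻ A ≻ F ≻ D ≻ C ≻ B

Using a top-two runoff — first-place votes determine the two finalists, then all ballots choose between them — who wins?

F

Round 1 first-place votes: A 0, B 0, C 0, D 7, E 4, F 5. D and F advance.
Runoff: D is ranked above F on 7 ballots, F above D on 9.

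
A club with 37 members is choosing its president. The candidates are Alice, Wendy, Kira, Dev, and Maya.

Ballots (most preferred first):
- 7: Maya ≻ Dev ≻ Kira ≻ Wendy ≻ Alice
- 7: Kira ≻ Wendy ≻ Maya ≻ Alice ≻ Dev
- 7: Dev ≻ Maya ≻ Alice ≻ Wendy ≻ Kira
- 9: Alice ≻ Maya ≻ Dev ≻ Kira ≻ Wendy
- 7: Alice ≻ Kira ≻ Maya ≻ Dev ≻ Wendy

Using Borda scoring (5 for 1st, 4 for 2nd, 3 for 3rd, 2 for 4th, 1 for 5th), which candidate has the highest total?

Maya

Alice: 7×1 + 7×2 + 7×3 + 9×5 + 7×5 = 122
Wendy: 7×2 + 7×4 + 7×2 + 9×1 + 7×1 = 72
Kira: 7×3 + 7×5 + 7×1 + 9×2 + 7×4 = 109
Dev: 7×4 + 7×1 + 7×5 + 9×3 + 7×2 = 111
Maya: 7×5 + 7×3 + 7×4 + 9×4 + 7×3 = 141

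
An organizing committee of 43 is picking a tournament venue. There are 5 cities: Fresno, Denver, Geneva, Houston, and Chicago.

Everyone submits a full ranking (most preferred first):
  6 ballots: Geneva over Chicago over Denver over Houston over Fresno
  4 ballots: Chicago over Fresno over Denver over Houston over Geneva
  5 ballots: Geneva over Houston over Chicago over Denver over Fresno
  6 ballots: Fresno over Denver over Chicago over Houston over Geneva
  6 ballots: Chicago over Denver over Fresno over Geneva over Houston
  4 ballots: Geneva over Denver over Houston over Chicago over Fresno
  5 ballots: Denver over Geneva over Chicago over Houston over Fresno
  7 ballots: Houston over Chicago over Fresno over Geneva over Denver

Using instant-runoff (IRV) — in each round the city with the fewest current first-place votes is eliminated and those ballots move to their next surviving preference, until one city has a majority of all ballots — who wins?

Chicago

Round 1: Fresno 6, Denver 5, Geneva 15, Houston 7, Chicago 10. Denver eliminated.
Round 2: Fresno 6, Geneva 20, Houston 7, Chicago 10. Fresno eliminated.
Round 3: Geneva 20, Houston 7, Chicago 16. Houston eliminated.
Round 4: Geneva 20, Chicago 23. Chicago has a majority (≥22).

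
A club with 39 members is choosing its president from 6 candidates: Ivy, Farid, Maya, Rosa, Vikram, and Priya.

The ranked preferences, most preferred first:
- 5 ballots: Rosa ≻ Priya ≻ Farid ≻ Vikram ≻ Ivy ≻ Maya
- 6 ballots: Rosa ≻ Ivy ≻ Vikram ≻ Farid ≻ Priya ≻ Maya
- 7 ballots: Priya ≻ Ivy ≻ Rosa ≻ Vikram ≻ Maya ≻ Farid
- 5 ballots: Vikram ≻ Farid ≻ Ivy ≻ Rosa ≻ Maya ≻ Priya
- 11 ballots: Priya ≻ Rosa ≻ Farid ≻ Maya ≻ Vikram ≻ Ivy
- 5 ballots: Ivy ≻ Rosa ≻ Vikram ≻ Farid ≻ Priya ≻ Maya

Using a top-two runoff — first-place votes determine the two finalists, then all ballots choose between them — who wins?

Rosa

Round 1 first-place votes: Ivy 5, Farid 0, Maya 0, Rosa 11, Vikram 5, Priya 18. Priya and Rosa advance.
Runoff: Priya is ranked above Rosa on 18 ballots, Rosa above Priya on 21.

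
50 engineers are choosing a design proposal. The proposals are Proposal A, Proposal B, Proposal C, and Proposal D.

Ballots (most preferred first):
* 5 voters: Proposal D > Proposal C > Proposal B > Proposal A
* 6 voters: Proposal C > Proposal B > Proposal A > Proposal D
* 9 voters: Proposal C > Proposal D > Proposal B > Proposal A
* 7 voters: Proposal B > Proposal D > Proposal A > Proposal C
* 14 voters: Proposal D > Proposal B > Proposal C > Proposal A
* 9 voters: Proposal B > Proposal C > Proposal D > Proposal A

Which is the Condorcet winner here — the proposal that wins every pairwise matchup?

Proposal D vs Proposal A: 44–6
Proposal D vs Proposal B: 28–22
Proposal D vs Proposal C: 26–24
Proposal D beats every other proposal.

Proposal D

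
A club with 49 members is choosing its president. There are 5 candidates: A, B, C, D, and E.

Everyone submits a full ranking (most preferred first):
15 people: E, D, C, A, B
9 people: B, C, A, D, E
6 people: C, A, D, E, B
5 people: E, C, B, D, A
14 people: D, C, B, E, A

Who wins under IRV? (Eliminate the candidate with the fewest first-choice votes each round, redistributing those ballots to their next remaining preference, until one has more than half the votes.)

D

Round 1: A 0, B 9, C 6, D 14, E 20. A eliminated.
Round 2: B 9, C 6, D 14, E 20. C eliminated.
Round 3: B 9, D 20, E 20. B eliminated.
Round 4: D 29, E 20. D has a majority (≥25).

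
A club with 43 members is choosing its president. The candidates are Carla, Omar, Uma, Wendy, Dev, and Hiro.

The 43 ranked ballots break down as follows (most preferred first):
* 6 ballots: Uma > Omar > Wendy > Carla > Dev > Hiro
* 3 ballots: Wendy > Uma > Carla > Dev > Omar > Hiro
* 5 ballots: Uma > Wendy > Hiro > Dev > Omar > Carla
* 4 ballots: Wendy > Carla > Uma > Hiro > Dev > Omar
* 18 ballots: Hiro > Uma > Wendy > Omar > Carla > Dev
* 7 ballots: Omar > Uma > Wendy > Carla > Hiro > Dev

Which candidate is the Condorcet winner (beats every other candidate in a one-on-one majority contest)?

Uma vs Carla: 39–4
Uma vs Omar: 36–7
Uma vs Wendy: 36–7
Uma vs Dev: 43–0
Uma vs Hiro: 25–18
Uma beats every other candidate.

Uma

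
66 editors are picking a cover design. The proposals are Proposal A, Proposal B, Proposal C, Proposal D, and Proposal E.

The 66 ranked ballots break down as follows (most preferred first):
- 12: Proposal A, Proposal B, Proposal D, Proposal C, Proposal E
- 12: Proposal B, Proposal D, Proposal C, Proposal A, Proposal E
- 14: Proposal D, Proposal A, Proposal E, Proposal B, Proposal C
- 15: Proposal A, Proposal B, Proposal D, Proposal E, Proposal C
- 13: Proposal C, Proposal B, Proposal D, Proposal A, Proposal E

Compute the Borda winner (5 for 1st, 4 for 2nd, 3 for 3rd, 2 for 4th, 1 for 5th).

Proposal B

Proposal A: 12×5 + 12×2 + 14×4 + 15×5 + 13×2 = 241
Proposal B: 12×4 + 12×5 + 14×2 + 15×4 + 13×4 = 248
Proposal C: 12×2 + 12×3 + 14×1 + 15×1 + 13×5 = 154
Proposal D: 12×3 + 12×4 + 14×5 + 15×3 + 13×3 = 238
Proposal E: 12×1 + 12×1 + 14×3 + 15×2 + 13×1 = 109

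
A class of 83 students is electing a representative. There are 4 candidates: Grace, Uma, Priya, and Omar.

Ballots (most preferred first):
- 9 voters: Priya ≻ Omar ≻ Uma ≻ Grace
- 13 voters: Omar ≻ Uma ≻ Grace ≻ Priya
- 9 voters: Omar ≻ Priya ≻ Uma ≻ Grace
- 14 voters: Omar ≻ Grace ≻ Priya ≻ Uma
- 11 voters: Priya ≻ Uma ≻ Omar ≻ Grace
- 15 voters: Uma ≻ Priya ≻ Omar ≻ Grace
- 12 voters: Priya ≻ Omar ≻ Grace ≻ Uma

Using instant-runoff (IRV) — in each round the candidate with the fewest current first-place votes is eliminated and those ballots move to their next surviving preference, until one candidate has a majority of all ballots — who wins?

Priya

Round 1: Grace 0, Uma 15, Priya 32, Omar 36. Grace eliminated.
Round 2: Uma 15, Priya 32, Omar 36. Uma eliminated.
Round 3: Priya 47, Omar 36. Priya has a majority (≥42).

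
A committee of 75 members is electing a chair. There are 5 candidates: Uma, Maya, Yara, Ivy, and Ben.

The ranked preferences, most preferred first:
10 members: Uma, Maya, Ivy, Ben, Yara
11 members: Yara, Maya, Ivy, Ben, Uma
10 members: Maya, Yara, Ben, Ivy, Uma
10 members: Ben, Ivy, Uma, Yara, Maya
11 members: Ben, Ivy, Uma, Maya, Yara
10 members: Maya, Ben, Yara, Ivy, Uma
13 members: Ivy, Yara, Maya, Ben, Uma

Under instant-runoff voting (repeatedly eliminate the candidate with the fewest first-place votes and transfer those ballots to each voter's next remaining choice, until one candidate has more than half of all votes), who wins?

Maya

Round 1: Uma 10, Maya 20, Yara 11, Ivy 13, Ben 21. Uma eliminated.
Round 2: Maya 30, Yara 11, Ivy 13, Ben 21. Yara eliminated.
Round 3: Maya 41, Ivy 13, Ben 21. Maya has a majority (≥38).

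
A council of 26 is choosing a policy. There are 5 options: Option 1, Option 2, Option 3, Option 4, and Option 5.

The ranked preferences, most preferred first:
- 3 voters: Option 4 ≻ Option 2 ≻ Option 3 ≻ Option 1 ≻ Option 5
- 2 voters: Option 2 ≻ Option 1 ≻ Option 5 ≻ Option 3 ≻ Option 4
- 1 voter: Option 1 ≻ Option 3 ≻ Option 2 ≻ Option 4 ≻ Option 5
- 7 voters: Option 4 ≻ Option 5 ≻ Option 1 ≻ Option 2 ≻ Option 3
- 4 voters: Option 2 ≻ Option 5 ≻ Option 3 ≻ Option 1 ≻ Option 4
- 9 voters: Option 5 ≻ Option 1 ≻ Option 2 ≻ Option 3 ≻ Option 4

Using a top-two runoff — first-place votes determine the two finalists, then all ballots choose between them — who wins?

Round 1 first-place votes: Option 1 1, Option 2 6, Option 3 0, Option 4 10, Option 5 9. Option 4 and Option 5 advance.
Runoff: Option 4 is ranked above Option 5 on 11 ballots, Option 5 above Option 4 on 15.

Option 5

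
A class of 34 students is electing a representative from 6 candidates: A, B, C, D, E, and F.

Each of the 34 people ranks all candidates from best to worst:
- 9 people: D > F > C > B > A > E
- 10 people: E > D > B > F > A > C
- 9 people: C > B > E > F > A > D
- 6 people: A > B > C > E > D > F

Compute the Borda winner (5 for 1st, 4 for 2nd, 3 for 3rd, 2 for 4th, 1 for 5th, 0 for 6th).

A: 9×1 + 10×1 + 9×1 + 6×5 = 58
B: 9×2 + 10×3 + 9×4 + 6×4 = 108
C: 9×3 + 10×0 + 9×5 + 6×3 = 90
D: 9×5 + 10×4 + 9×0 + 6×1 = 91
E: 9×0 + 10×5 + 9×3 + 6×2 = 89
F: 9×4 + 10×2 + 9×2 + 6×0 = 74

B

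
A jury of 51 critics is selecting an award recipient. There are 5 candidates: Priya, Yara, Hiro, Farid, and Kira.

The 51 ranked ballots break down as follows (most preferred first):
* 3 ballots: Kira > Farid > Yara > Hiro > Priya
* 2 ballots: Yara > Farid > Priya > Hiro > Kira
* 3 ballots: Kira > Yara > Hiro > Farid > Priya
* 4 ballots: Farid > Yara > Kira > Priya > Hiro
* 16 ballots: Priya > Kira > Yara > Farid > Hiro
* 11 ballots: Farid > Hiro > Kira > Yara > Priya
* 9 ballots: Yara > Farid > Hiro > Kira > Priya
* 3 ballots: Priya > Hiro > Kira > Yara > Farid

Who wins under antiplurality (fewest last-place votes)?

Yara

Last-place votes: Priya 26, Yara 0, Hiro 20, Farid 3, Kira 2.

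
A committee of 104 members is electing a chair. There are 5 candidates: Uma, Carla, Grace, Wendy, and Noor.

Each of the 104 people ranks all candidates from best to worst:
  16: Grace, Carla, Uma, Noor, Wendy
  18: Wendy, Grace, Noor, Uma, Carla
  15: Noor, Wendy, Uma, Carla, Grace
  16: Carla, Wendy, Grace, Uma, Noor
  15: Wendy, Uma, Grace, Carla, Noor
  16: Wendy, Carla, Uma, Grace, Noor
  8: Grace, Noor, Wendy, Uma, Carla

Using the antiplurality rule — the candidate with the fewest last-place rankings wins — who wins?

Uma

Last-place votes: Uma 0, Carla 26, Grace 15, Wendy 16, Noor 47.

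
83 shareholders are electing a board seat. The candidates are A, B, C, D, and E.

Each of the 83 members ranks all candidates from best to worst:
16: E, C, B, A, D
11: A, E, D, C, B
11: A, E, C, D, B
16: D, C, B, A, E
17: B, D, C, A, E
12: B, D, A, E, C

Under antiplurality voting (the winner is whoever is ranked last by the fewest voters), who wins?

Last-place votes: A 0, B 22, C 12, D 16, E 33.

A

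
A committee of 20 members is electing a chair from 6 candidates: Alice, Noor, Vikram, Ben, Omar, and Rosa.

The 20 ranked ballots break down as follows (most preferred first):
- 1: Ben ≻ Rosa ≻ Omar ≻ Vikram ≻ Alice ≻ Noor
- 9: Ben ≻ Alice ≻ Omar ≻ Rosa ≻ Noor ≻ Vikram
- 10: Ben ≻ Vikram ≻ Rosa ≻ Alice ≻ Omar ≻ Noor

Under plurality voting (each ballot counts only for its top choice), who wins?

First-place votes: Alice 0, Noor 0, Vikram 0, Ben 20, Omar 0, Rosa 0.

Ben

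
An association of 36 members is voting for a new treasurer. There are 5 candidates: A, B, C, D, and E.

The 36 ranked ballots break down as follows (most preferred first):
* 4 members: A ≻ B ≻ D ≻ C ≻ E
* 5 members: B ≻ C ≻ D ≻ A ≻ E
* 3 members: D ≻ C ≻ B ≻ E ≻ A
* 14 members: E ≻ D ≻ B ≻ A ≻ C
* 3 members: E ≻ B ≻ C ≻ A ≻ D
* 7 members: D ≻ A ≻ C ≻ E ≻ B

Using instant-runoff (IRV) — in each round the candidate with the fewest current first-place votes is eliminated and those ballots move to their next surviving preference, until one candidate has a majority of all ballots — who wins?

D

Round 1: A 4, B 5, C 0, D 10, E 17. C eliminated.
Round 2: A 4, B 5, D 10, E 17. A eliminated.
Round 3: B 9, D 10, E 17. B eliminated.
Round 4: D 19, E 17. D has a majority (≥19).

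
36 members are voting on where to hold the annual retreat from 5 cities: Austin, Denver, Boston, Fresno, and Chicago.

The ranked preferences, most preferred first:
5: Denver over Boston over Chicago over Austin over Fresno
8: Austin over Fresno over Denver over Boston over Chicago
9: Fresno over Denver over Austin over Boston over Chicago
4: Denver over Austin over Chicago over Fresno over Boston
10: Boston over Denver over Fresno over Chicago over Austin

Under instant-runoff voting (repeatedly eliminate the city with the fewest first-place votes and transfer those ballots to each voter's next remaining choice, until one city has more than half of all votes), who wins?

Fresno

Round 1: Austin 8, Denver 9, Boston 10, Fresno 9, Chicago 0. Chicago eliminated.
Round 2: Austin 8, Denver 9, Boston 10, Fresno 9. Austin eliminated.
Round 3: Denver 9, Boston 10, Fresno 17. Denver eliminated.
Round 4: Boston 15, Fresno 21. Fresno has a majority (≥19).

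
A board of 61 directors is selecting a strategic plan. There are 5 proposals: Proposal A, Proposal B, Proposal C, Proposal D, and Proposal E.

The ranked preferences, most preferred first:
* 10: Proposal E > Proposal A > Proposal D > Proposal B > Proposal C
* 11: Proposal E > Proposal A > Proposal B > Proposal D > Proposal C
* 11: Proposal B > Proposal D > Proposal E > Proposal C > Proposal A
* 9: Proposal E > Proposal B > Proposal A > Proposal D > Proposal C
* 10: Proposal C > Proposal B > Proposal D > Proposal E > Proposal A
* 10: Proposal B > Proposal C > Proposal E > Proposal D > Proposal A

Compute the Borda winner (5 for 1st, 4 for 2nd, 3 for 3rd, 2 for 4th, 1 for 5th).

Proposal A: 10×4 + 11×4 + 11×1 + 9×3 + 10×1 + 10×1 = 142
Proposal B: 10×2 + 11×3 + 11×5 + 9×4 + 10×4 + 10×5 = 234
Proposal C: 10×1 + 11×1 + 11×2 + 9×1 + 10×5 + 10×4 = 142
Proposal D: 10×3 + 11×2 + 11×4 + 9×2 + 10×3 + 10×2 = 164
Proposal E: 10×5 + 11×5 + 11×3 + 9×5 + 10×2 + 10×3 = 233

Proposal B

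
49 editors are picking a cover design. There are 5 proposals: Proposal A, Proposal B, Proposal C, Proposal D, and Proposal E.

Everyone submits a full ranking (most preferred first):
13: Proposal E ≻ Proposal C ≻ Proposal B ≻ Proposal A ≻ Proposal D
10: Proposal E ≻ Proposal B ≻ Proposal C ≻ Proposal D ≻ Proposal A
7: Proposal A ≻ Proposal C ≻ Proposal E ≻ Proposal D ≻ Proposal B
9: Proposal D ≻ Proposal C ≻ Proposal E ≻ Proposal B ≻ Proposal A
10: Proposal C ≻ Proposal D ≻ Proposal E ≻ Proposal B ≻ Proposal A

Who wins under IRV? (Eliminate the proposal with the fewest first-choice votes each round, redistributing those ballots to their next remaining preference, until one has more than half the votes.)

Proposal C

Round 1: Proposal A 7, Proposal B 0, Proposal C 10, Proposal D 9, Proposal E 23. Proposal B eliminated.
Round 2: Proposal A 7, Proposal C 10, Proposal D 9, Proposal E 23. Proposal A eliminated.
Round 3: Proposal C 17, Proposal D 9, Proposal E 23. Proposal D eliminated.
Round 4: Proposal C 26, Proposal E 23. Proposal C has a majority (≥25).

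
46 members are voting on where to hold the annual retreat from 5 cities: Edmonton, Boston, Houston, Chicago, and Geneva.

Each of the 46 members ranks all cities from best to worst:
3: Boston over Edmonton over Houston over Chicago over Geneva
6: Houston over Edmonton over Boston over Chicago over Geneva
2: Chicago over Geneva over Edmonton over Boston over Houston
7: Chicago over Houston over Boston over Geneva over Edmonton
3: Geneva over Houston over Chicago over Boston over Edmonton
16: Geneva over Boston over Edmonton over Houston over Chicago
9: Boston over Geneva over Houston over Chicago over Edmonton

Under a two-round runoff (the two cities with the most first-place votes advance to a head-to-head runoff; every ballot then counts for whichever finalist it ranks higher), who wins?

Round 1 first-place votes: Edmonton 0, Boston 12, Houston 6, Chicago 9, Geneva 19. Geneva and Boston advance.
Runoff: Geneva is ranked above Boston on 21 ballots, Boston above Geneva on 25.

Boston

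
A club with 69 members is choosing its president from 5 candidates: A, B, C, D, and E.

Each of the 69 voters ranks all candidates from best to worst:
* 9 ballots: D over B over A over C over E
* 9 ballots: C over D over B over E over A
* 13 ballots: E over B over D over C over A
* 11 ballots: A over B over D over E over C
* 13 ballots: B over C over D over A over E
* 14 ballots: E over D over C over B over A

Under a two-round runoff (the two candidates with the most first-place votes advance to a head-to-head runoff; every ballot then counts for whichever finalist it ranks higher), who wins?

B

Round 1 first-place votes: A 11, B 13, C 9, D 9, E 27. E and B advance.
Runoff: E is ranked above B on 27 ballots, B above E on 42.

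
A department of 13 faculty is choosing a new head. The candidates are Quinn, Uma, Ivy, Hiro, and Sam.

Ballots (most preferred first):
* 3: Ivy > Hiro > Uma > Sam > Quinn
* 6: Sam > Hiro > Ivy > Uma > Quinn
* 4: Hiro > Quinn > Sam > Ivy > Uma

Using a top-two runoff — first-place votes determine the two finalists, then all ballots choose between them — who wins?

Round 1 first-place votes: Quinn 0, Uma 0, Ivy 3, Hiro 4, Sam 6. Sam and Hiro advance.
Runoff: Sam is ranked above Hiro on 6 ballots, Hiro above Sam on 7.

Hiro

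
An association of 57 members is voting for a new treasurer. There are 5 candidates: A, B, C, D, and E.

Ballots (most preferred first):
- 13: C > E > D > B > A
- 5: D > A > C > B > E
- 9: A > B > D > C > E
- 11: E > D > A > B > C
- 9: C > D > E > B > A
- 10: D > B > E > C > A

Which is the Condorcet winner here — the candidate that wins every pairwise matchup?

D vs A: 48–9
D vs B: 48–9
D vs C: 35–22
D vs E: 33–24
D beats every other candidate.

D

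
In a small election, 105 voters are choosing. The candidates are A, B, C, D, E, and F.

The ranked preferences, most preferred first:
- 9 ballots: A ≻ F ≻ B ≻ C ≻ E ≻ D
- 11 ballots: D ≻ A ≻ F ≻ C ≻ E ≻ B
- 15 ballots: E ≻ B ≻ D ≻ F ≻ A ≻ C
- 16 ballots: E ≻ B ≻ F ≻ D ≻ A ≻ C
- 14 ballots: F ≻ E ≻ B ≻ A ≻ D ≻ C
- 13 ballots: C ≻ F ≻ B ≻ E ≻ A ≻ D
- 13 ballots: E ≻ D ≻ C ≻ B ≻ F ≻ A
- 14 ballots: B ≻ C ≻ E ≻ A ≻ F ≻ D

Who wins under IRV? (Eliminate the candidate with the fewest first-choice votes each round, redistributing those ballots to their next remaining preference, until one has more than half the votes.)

Round 1: A 9, B 14, C 13, D 11, E 44, F 14. A eliminated.
Round 2: B 14, C 13, D 11, E 44, F 23. D eliminated.
Round 3: B 14, C 13, E 44, F 34. C eliminated.
Round 4: B 14, E 44, F 47. B eliminated.
Round 5: E 58, F 47. E has a majority (≥53).

E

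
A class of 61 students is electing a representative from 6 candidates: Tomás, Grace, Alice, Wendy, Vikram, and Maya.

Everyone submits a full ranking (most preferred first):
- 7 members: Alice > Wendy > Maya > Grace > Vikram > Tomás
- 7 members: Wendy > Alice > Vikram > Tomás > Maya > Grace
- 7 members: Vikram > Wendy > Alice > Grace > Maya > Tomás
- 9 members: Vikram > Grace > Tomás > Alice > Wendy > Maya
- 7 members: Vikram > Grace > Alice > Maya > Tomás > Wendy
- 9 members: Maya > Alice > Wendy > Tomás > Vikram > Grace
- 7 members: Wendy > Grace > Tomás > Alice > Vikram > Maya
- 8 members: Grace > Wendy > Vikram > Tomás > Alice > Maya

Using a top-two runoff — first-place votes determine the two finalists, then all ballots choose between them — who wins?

Round 1 first-place votes: Tomás 0, Grace 8, Alice 7, Wendy 14, Vikram 23, Maya 9. Vikram and Wendy advance.
Runoff: Vikram is ranked above Wendy on 23 ballots, Wendy above Vikram on 38.

Wendy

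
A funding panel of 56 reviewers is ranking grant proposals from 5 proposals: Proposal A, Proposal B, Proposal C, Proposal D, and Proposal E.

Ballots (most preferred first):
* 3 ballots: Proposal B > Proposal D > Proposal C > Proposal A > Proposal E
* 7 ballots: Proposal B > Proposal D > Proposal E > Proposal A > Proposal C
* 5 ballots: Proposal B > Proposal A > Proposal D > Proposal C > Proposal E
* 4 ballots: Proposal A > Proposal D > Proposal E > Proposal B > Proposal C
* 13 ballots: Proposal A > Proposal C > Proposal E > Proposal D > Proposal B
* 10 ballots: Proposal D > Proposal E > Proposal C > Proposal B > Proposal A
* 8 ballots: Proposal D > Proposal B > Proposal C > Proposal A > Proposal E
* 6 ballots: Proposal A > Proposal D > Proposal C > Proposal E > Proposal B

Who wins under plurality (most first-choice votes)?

Proposal A

First-place votes: Proposal A 23, Proposal B 15, Proposal C 0, Proposal D 18, Proposal E 0.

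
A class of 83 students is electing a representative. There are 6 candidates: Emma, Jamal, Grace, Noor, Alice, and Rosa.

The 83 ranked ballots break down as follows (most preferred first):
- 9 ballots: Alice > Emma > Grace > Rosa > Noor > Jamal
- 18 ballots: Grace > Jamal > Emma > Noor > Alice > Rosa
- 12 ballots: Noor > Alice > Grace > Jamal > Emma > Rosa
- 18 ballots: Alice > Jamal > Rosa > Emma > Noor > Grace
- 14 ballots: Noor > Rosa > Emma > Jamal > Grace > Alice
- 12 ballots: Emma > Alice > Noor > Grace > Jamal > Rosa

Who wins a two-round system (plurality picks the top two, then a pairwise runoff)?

Round 1 first-place votes: Emma 12, Jamal 0, Grace 18, Noor 26, Alice 27, Rosa 0. Alice and Noor advance.
Runoff: Alice is ranked above Noor on 39 ballots, Noor above Alice on 44.

Noor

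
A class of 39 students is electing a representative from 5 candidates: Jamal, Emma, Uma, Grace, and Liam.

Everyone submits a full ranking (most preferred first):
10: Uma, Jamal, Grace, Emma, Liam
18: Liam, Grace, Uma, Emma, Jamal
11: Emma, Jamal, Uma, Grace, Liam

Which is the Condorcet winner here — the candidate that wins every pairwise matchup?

Uma vs Jamal: 28–11
Uma vs Emma: 28–11
Uma vs Grace: 21–18
Uma vs Liam: 21–18
Uma beats every other candidate.

Uma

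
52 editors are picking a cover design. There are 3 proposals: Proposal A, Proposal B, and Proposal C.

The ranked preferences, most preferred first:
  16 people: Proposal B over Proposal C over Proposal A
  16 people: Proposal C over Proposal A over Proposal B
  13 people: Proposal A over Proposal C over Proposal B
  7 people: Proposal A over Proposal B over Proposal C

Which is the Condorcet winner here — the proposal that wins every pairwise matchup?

Proposal C

Proposal C vs Proposal A: 32–20
Proposal C vs Proposal B: 29–23
Proposal C beats every other proposal.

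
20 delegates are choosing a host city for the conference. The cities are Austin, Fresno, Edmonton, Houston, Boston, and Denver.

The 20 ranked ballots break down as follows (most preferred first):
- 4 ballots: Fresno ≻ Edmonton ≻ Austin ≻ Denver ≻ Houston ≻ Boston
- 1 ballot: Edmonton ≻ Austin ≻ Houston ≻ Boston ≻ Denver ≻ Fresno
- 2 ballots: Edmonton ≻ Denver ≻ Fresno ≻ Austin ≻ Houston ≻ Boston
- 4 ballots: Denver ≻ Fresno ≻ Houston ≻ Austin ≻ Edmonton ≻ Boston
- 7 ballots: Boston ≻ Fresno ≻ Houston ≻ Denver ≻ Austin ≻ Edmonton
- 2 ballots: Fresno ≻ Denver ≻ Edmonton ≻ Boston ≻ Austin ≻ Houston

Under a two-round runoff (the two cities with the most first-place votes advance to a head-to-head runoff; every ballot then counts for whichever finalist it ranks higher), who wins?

Fresno

Round 1 first-place votes: Austin 0, Fresno 6, Edmonton 3, Houston 0, Boston 7, Denver 4. Boston and Fresno advance.
Runoff: Boston is ranked above Fresno on 8 ballots, Fresno above Boston on 12.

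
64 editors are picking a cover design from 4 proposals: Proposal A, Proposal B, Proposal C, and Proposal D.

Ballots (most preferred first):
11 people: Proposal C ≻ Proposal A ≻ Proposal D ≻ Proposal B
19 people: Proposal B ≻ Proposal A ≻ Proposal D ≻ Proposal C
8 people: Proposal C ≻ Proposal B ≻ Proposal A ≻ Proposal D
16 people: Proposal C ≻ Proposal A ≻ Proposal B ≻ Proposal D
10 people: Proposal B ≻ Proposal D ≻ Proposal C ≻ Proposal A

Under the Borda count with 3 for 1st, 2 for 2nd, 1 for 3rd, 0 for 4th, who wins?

Proposal B

Proposal A: 11×2 + 19×2 + 8×1 + 16×2 + 10×0 = 100
Proposal B: 11×0 + 19×3 + 8×2 + 16×1 + 10×3 = 119
Proposal C: 11×3 + 19×0 + 8×3 + 16×3 + 10×1 = 115
Proposal D: 11×1 + 19×1 + 8×0 + 16×0 + 10×2 = 50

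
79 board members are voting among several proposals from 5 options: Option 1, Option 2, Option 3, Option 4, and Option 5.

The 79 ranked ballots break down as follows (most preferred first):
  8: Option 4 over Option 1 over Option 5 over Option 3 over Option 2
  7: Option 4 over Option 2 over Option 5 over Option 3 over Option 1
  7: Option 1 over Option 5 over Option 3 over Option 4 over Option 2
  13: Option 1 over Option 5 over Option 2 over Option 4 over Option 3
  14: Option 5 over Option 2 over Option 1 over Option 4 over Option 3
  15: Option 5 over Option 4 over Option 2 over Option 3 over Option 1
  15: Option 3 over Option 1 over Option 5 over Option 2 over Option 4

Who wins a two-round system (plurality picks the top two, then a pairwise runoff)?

Option 1

Round 1 first-place votes: Option 1 20, Option 2 0, Option 3 15, Option 4 15, Option 5 29. Option 5 and Option 1 advance.
Runoff: Option 5 is ranked above Option 1 on 36 ballots, Option 1 above Option 5 on 43.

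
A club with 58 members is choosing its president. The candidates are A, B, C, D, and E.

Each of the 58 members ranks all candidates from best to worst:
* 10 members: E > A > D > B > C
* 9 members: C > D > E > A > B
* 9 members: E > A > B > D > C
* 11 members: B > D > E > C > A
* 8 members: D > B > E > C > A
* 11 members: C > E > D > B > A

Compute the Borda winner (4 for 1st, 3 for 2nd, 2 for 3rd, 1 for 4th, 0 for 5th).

A: 10×3 + 9×1 + 9×3 + 11×0 + 8×0 + 11×0 = 66
B: 10×1 + 9×0 + 9×2 + 11×4 + 8×3 + 11×1 = 107
C: 10×0 + 9×4 + 9×0 + 11×1 + 8×1 + 11×4 = 99
D: 10×2 + 9×3 + 9×1 + 11×3 + 8×4 + 11×2 = 143
E: 10×4 + 9×2 + 9×4 + 11×2 + 8×2 + 11×3 = 165

E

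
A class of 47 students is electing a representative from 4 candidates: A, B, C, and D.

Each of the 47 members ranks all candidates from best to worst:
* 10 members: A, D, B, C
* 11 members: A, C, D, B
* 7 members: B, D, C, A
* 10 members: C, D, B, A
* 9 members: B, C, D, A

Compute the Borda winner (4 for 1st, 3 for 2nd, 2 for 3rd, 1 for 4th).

C

A: 10×4 + 11×4 + 7×1 + 10×1 + 9×1 = 110
B: 10×2 + 11×1 + 7×4 + 10×2 + 9×4 = 115
C: 10×1 + 11×3 + 7×2 + 10×4 + 9×3 = 124
D: 10×3 + 11×2 + 7×3 + 10×3 + 9×2 = 121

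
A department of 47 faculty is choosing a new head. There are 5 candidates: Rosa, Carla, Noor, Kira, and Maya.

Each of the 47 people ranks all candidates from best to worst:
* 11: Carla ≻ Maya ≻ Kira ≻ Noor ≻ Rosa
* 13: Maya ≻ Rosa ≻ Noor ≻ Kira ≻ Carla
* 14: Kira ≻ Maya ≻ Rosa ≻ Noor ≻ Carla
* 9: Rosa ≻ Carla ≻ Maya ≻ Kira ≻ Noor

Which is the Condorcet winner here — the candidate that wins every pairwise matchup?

Maya

Maya vs Rosa: 38–9
Maya vs Carla: 27–20
Maya vs Noor: 47–0
Maya vs Kira: 33–14
Maya beats every other candidate.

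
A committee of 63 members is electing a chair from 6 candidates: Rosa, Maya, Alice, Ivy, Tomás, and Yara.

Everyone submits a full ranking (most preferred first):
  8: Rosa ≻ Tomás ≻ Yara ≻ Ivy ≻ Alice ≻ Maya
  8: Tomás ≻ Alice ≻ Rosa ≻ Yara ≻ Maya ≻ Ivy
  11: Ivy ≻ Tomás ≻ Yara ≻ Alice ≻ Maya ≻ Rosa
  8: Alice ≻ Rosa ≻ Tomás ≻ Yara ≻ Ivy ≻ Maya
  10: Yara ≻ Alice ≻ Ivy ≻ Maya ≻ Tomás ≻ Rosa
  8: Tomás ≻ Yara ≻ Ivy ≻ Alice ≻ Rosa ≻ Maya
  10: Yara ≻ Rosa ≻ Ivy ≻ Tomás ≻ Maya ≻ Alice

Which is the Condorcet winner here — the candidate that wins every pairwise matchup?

Tomás vs Rosa: 37–26
Tomás vs Maya: 53–10
Tomás vs Alice: 45–18
Tomás vs Ivy: 32–31
Tomás vs Yara: 43–20
Tomás beats every other candidate.

Tomás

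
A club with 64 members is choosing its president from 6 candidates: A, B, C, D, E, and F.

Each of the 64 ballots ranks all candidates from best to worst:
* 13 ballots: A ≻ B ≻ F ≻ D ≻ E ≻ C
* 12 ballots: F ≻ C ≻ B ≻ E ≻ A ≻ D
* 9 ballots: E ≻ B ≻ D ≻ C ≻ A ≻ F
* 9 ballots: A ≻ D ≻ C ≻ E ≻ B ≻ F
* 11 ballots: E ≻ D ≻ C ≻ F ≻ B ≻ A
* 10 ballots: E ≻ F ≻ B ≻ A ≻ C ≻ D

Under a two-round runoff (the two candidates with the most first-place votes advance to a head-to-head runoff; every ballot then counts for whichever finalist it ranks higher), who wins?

Round 1 first-place votes: A 22, B 0, C 0, D 0, E 30, F 12. E and A advance.
Runoff: E is ranked above A on 42 ballots, A above E on 22.

E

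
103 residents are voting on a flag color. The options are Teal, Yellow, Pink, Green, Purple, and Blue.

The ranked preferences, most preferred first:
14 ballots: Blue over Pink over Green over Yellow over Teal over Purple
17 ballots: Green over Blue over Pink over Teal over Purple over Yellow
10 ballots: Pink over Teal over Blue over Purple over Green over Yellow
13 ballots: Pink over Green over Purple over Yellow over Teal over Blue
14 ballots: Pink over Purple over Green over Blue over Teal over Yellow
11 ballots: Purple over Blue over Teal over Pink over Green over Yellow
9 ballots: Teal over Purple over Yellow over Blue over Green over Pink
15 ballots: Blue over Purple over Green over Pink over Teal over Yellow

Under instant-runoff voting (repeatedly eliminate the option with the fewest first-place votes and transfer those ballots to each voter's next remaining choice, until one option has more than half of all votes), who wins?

Round 1: Teal 9, Yellow 0, Pink 37, Green 17, Purple 11, Blue 29. Yellow eliminated.
Round 2: Teal 9, Pink 37, Green 17, Purple 11, Blue 29. Teal eliminated.
Round 3: Pink 37, Green 17, Purple 20, Blue 29. Green eliminated.
Round 4: Pink 37, Purple 20, Blue 46. Purple eliminated.
Round 5: Pink 37, Blue 66. Blue has a majority (≥52).

Blue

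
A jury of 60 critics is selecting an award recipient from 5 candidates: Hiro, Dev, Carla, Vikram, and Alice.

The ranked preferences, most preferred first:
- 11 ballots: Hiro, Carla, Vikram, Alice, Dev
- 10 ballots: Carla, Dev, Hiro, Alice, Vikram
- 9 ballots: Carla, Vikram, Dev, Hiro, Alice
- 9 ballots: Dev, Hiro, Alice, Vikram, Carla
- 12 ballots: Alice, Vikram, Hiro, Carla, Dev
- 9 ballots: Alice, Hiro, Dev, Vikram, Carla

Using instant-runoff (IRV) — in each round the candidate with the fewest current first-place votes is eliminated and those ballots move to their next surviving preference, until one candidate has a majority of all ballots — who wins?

Round 1: Hiro 11, Dev 9, Carla 19, Vikram 0, Alice 21. Vikram eliminated.
Round 2: Hiro 11, Dev 9, Carla 19, Alice 21. Dev eliminated.
Round 3: Hiro 20, Carla 19, Alice 21. Carla eliminated.
Round 4: Hiro 39, Alice 21. Hiro has a majority (≥31).

Hiro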